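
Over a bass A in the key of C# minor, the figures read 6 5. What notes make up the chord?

The written figures 6 5 are shorthand for 6/5/3: the 3 is implied.
A third above A in this key is C#.
A fifth above A in this key is E.
A sixth above A in this key is F#.
Together with the bass A, this spells F# minor seventh in first inversion.

A, C#, E, F#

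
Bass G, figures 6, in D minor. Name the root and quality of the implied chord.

E diminished

The figures 6 indicate a triad in first inversion.
In first inversion the root lies a sixth above the bass: a sixth above G in D minor is E.
The chord tones are G, Bb, E, giving E diminished.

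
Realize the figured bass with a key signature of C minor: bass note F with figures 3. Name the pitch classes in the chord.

F, Ab, C

The written figures 3 are shorthand for 5/3: the 5 is implied.
A third above F in this key is Ab.
A fifth above F in this key is C.
Together with the bass F, this spells F minor in root position.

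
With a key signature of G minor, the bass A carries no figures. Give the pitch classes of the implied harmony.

A, C, Eb

An unfigured bass implies 5/3.
A third above A in this key is C.
A fifth above A in this key is Eb.
Together with the bass A, this spells A diminished in root position.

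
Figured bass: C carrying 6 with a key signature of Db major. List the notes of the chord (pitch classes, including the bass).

The written figures 6 are shorthand for 6/3: the 3 is implied.
A third above C in this key is Eb.
A sixth above C in this key is Ab.
Together with the bass C, this spells Ab major in first inversion.

C, Eb, Ab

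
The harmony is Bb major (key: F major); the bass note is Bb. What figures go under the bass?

Bb is the root of Bb major, so the chord is in root position.
A triad in root position is figured 5/3, conventionally abbreviated (no figures — root-position triad).

no figures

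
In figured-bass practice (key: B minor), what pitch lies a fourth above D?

Counting 3 letter steps above D lands on G; in B minor, that letter is G.

G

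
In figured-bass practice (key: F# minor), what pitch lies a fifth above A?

Counting 4 letter steps above A lands on E; in F# minor, that letter is E.

E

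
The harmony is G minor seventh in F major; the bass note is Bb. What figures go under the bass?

Bb is the third of G minor seventh, so the chord is in first inversion.
A seventh chord in first inversion is figured 6/5/3, conventionally abbreviated 6/5.

6/5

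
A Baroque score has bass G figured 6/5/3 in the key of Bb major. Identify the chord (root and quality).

Eb major seventh

The figures 6/5/3 indicate a seventh chord in first inversion.
In first inversion the root lies a sixth above the bass: a sixth above G in Bb major is Eb.
The chord tones are G, Bb, D, Eb, giving Eb major seventh.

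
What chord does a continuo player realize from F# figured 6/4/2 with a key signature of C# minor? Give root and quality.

The figures 6/4/2 indicate a seventh chord in third inversion.
In third inversion the root lies a second above the bass: a second above F# in C# minor is G#.
The chord tones are F#, G#, B, D#, giving G# minor seventh.

G# minor seventh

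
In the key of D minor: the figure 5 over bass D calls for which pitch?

A

Counting 4 letter steps above D lands on A; in D minor, that letter is A.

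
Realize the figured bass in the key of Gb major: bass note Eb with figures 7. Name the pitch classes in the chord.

The written figures 7 are shorthand for 7/5/3: the 5/3 are implied.
A third above Eb in this key is Gb.
A fifth above Eb in this key is Bb.
A seventh above Eb in this key is Db.
Together with the bass Eb, this spells Eb minor seventh in root position.

Eb, Gb, Bb, Db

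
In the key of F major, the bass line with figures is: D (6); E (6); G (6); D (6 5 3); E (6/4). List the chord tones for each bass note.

D, F, Bb | E, G, C | G, Bb, E | D, F, A, Bb | E, A, C

D (6/3): D, F, Bb.
E (6/3): E, G, C.
G (6/3): G, Bb, E.
D (6/5/3): D, F, A, Bb.
E (6/4): E, A, C.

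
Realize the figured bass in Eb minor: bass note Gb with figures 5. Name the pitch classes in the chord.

The written figures 5 are shorthand for 5/3: the 3 is implied.
A third above Gb in this key is Bb.
A fifth above Gb in this key is Db.
Together with the bass Gb, this spells Gb major in root position.

Gb, Bb, Db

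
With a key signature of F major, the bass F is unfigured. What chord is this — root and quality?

F major

An unfigured bass indicates a triad in root position.
In root position the bass is the root, so the root is F.
The chord tones are F, A, C, giving F major.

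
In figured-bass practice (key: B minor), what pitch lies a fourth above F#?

Counting 3 letter steps above F# lands on B; in B minor, that letter is B.

B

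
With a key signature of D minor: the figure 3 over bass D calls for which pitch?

Counting 2 letter steps above D lands on F; in D minor, that letter is F.

F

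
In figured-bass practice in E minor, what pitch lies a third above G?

B

Counting 2 letter steps above G lands on B; in E minor, that letter is B.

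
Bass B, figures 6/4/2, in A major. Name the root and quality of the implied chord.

The figures 6/4/2 indicate a seventh chord in third inversion.
In third inversion the root lies a second above the bass: a second above B in A major is C#.
The chord tones are B, C#, E, G#, giving C# minor seventh.

C# minor seventh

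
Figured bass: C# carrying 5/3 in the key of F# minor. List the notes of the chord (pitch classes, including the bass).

A third above C# in this key is E.
A fifth above C# in this key is G#.
Together with the bass C#, this spells C# minor in root position.

C#, E, G#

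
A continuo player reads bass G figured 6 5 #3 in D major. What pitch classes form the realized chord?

G, B#, D, E

A third above G in this key is B, raised to B# by the sharp.
A fifth above G in this key is D.
A sixth above G in this key is E.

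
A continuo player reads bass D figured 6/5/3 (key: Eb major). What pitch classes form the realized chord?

A third above D in this key is F.
A fifth above D in this key is Ab.
A sixth above D in this key is Bb.
Together with the bass D, this spells Bb dominant seventh in first inversion.

D, F, Ab, Bb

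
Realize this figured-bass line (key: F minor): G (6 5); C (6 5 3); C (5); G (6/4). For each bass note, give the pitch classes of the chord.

G (6/5/3): G, Bb, Db, Eb.
C (6/5/3): C, Eb, G, Ab.
C (5/3): C, Eb, G.
G (6/4): G, C, Eb.

G, Bb, Db, Eb | C, Eb, G, Ab | C, Eb, G | G, C, Eb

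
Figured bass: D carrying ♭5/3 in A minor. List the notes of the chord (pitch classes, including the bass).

A third above D in this key is F.
A fifth above D in this key is A, lowered to Ab by the flat.
Together with the bass D, this spells D diminished in root position.

D, F, Ab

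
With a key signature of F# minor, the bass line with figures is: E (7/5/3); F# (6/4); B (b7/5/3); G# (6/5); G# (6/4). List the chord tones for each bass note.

E, G#, B, D | F#, B, D | B, D, F#, Ab | G#, B, D, E | G#, C#, E

E (7/5/3): E, G#, B, D.
F# (6/4): F#, B, D.
B (b7/5/3): B, D, F#, Ab.
G# (6/5/3): G#, B, D, E.
G# (6/4): G#, C#, E.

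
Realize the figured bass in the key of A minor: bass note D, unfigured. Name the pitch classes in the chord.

D, F, A

An unfigured bass implies 5/3.
A third above D in this key is F.
A fifth above D in this key is A.
Together with the bass D, this spells D minor in root position.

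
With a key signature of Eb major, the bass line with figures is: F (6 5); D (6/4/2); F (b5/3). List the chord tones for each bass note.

F (6/5/3): F, Ab, C, D.
D (6/4/2): D, Eb, G, Bb.
F (b5/3): F, Ab, Cb.

F, Ab, C, D | D, Eb, G, Bb | F, Ab, Cb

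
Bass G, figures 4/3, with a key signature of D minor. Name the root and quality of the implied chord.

The figures 4/3 indicate a seventh chord in second inversion.
In second inversion the root lies a fourth above the bass: a fourth above G in D minor is C.
The chord tones are G, Bb, C, E, giving C dominant seventh.

C dominant seventh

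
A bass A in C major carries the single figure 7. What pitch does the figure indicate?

Counting 6 letter steps above A lands on G; in C major, that letter is G.

G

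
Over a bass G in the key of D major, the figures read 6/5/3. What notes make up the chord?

G, B, D, E

A third above G in this key is B.
A fifth above G in this key is D.
A sixth above G in this key is E.
Together with the bass G, this spells E minor seventh in first inversion.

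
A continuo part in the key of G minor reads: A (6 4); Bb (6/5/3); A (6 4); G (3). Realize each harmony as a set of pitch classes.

A (6/4): A, D, F.
Bb (6/5/3): Bb, D, F, G.
A (6/4): A, D, F.
G (5/3): G, Bb, D.

A, D, F | Bb, D, F, G | A, D, F | G, Bb, D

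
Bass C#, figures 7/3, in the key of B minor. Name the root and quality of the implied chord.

C# half-diminished seventh

The figures 7/3 indicate a seventh chord in root position.
In root position the bass is the root, so the root is C#.
The chord tones are C#, E, G, B, giving C# half-diminished seventh.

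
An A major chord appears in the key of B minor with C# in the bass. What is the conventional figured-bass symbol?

C# is the third of A major, so the chord is in first inversion.
A triad in first inversion is figured 6/3, conventionally abbreviated 6.

6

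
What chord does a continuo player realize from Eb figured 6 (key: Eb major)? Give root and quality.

C minor

The figures 6 indicate a triad in first inversion.
In first inversion the root lies a sixth above the bass: a sixth above Eb in Eb major is C.
The chord tones are Eb, G, C, giving C minor.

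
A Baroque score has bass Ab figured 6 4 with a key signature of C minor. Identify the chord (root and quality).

D diminished

The figures 6 4 indicate a triad in second inversion.
In second inversion the root lies a fourth above the bass: a fourth above Ab in C minor is D.
The chord tones are Ab, D, F, giving D diminished.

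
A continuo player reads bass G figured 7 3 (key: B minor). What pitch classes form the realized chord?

G, B, D, F#

The written figures 7 3 are shorthand for 7/5/3: the 5 is implied.
A third above G in this key is B.
A fifth above G in this key is D.
A seventh above G in this key is F#.
Together with the bass G, this spells G major seventh in root position.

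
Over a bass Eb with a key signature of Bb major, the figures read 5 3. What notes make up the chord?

A third above Eb in this key is G.
A fifth above Eb in this key is Bb.
Together with the bass Eb, this spells Eb major in root position.

Eb, G, Bb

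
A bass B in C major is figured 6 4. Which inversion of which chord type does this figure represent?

Intervals of 6/4 above the bass form a triad; the bass is the fifth, so this is second inversion.

triad, second inversion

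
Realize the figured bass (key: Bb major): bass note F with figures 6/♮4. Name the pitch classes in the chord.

A fourth above F in this key is Bb, made natural (B) by the ♮ figure.
A sixth above F in this key is D.
Together with the bass F, this spells B diminished in second inversion.

F, B, D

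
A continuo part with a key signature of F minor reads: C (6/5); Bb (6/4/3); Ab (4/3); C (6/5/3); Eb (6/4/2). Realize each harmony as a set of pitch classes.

C, Eb, G, Ab | Bb, Db, Eb, G | Ab, C, Db, F | C, Eb, G, Ab | Eb, F, Ab, C

C (6/5/3): C, Eb, G, Ab.
Bb (6/4/3): Bb, Db, Eb, G.
Ab (6/4/3): Ab, C, Db, F.
C (6/5/3): C, Eb, G, Ab.
Eb (6/4/2): Eb, F, Ab, C.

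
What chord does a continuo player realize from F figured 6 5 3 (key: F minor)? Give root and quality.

The figures 6 5 3 indicate a seventh chord in first inversion.
In first inversion the root lies a sixth above the bass: a sixth above F in F minor is Db.
The chord tones are F, Ab, C, Db, giving Db major seventh.

Db major seventh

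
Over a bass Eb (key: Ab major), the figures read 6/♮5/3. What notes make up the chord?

A third above Eb in this key is G.
A fifth above Eb in this key is Bb, made natural (B) by the ♮ figure.
A sixth above Eb in this key is C.
Together with the bass Eb, this spells C minor-major seventh in first inversion.

Eb, G, B, C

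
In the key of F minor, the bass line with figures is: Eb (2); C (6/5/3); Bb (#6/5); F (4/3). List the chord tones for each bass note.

Eb (6/4/2): Eb, F, Ab, C.
C (6/5/3): C, Eb, G, Ab.
Bb (#6/5/3): Bb, Db, F, G#.
F (6/4/3): F, Ab, Bb, Db.

Eb, F, Ab, C | C, Eb, G, Ab | Bb, Db, F, G# | F, Ab, Bb, Db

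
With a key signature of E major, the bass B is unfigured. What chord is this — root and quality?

B major

An unfigured bass indicates a triad in root position.
In root position the bass is the root, so the root is B.
The chord tones are B, D#, F#, giving B major.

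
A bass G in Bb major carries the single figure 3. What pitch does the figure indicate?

Counting 2 letter steps above G lands on B; in Bb major, that letter is Bb.

Bb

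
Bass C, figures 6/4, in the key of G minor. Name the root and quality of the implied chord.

F major

The figures 6/4 indicate a triad in second inversion.
In second inversion the root lies a fourth above the bass: a fourth above C in G minor is F.
The chord tones are C, F, A, giving F major.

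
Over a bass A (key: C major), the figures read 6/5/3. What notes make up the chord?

A third above A in this key is C.
A fifth above A in this key is E.
A sixth above A in this key is F.
Together with the bass A, this spells F major seventh in first inversion.

A, C, E, F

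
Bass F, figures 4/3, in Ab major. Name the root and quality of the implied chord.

Bb minor seventh

The figures 4/3 indicate a seventh chord in second inversion.
In second inversion the root lies a fourth above the bass: a fourth above F in Ab major is Bb.
The chord tones are F, Ab, Bb, Db, giving Bb minor seventh.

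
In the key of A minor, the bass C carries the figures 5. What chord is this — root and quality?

C major

The figures 5 indicate a triad in root position.
In root position the bass is the root, so the root is C.
The chord tones are C, E, G, giving C major.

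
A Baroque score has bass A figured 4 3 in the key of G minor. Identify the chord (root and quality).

The figures 4 3 indicate a seventh chord in second inversion.
In second inversion the root lies a fourth above the bass: a fourth above A in G minor is D.
The chord tones are A, C, D, F, giving D minor seventh.

D minor seventh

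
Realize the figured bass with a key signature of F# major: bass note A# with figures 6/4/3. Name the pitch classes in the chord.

A#, C#, D#, F#

A third above A# in this key is C#.
A fourth above A# in this key is D#.
A sixth above A# in this key is F#.
Together with the bass A#, this spells D# minor seventh in second inversion.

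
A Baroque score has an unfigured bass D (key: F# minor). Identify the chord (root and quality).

D major

An unfigured bass indicates a triad in root position.
In root position the bass is the root, so the root is D.
The chord tones are D, F#, A, giving D major.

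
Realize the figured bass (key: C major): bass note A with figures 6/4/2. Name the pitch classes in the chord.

A second above A in this key is B.
A fourth above A in this key is D.
A sixth above A in this key is F.
Together with the bass A, this spells B half-diminished seventh in third inversion.

A, B, D, F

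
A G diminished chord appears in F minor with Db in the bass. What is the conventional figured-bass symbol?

Db is the fifth of G diminished, so the chord is in second inversion.
A triad in second inversion is figured 6/4, conventionally abbreviated 6/4.

6/4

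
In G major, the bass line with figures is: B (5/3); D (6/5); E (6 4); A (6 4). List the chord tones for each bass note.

B, D, F# | D, F#, A, B | E, A, C | A, D, F#

B (5/3): B, D, F#.
D (6/5/3): D, F#, A, B.
E (6/4): E, A, C.
A (6/4): A, D, F#.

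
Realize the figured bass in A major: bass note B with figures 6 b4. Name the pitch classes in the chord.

B, Eb, G#

A fourth above B in this key is E, lowered to Eb by the flat.
A sixth above B in this key is G#.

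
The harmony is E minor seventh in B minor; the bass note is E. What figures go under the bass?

7

E is the root of E minor seventh, so the chord is in root position.
A seventh chord in root position is figured 7/5/3, conventionally abbreviated 7.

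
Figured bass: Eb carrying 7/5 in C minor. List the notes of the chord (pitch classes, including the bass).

The written figures 7/5 are shorthand for 7/5/3: the 3 is implied.
A third above Eb in this key is G.
A fifth above Eb in this key is Bb.
A seventh above Eb in this key is D.
Together with the bass Eb, this spells Eb major seventh in root position.

Eb, G, Bb, D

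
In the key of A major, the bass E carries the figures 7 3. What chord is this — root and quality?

E dominant seventh

The figures 7 3 indicate a seventh chord in root position.
In root position the bass is the root, so the root is E.
The chord tones are E, G#, B, D, giving E dominant seventh.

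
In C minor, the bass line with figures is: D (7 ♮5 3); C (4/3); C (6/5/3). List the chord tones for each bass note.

D, F, A, C | C, Eb, F, Ab | C, Eb, G, Ab

D (7/♮5/3): D, F, A, C.
C (6/4/3): C, Eb, F, Ab.
C (6/5/3): C, Eb, G, Ab.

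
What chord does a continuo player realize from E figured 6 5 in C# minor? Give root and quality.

C# minor seventh

The figures 6 5 indicate a seventh chord in first inversion.
In first inversion the root lies a sixth above the bass: a sixth above E in C# minor is C#.
The chord tones are E, G#, B, C#, giving C# minor seventh.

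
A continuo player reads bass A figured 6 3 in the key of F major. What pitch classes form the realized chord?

A third above A in this key is C.
A sixth above A in this key is F.
Together with the bass A, this spells F major in first inversion.

A, C, F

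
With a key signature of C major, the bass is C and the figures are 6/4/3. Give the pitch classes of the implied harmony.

A third above C in this key is E.
A fourth above C in this key is F.
A sixth above C in this key is A.
Together with the bass C, this spells F major seventh in second inversion.

C, E, F, A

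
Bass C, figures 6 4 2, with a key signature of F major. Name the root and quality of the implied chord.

D minor seventh

The figures 6 4 2 indicate a seventh chord in third inversion.
In third inversion the root lies a second above the bass: a second above C in F major is D.
The chord tones are C, D, F, A, giving D minor seventh.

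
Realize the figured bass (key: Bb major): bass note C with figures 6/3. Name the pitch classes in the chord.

A third above C in this key is Eb.
A sixth above C in this key is A.
Together with the bass C, this spells A diminished in first inversion.

C, Eb, A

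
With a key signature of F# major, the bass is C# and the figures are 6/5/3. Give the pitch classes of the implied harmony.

C#, E#, G#, A#

A third above C# in this key is E#.
A fifth above C# in this key is G#.
A sixth above C# in this key is A#.
Together with the bass C#, this spells A# minor seventh in first inversion.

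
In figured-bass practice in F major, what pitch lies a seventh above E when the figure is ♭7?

Db

Counting 6 letter steps above E lands on D; in F major, that letter is D.
The b7 figure lowers it a semitone, giving Db.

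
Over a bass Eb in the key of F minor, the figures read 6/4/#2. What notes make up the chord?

A second above Eb in this key is F, raised to F# by the sharp.
A fourth above Eb in this key is Ab.
A sixth above Eb in this key is C.

Eb, F#, Ab, C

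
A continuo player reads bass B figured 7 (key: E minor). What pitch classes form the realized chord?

B, D, F#, A

The written figures 7 are shorthand for 7/5/3: the 5/3 are implied.
A third above B in this key is D.
A fifth above B in this key is F#.
A seventh above B in this key is A.
Together with the bass B, this spells B minor seventh in root position.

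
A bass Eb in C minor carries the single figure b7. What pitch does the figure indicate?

Db

Counting 6 letter steps above Eb lands on D; in C minor, that letter is D.
The b7 figure lowers it a semitone, giving Db.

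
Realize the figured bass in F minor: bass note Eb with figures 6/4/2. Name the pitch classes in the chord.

A second above Eb in this key is F.
A fourth above Eb in this key is Ab.
A sixth above Eb in this key is C.
Together with the bass Eb, this spells F minor seventh in third inversion.

Eb, F, Ab, C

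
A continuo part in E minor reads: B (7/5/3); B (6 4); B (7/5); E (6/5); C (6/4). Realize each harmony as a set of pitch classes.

B, D, F#, A | B, E, G | B, D, F#, A | E, G, B, C | C, F#, A

B (7/5/3): B, D, F#, A.
B (6/4): B, E, G.
B (7/5/3): B, D, F#, A.
E (6/5/3): E, G, B, C.
C (6/4): C, F#, A.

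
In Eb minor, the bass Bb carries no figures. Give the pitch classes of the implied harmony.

Bb, Db, F

An unfigured bass implies 5/3.
A third above Bb in this key is Db.
A fifth above Bb in this key is F.
Together with the bass Bb, this spells Bb minor in root position.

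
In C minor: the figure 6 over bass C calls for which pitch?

Counting 5 letter steps above C lands on A; in C minor, that letter is Ab.

Ab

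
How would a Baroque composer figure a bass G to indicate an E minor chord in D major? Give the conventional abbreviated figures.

G is the third of E minor, so the chord is in first inversion.
A triad in first inversion is figured 6/3, conventionally abbreviated 6.

6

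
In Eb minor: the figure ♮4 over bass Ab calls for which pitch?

D

Counting 3 letter steps above Ab lands on D; in Eb minor, that letter is Db.
The ♮4 figure makes it natural, giving D.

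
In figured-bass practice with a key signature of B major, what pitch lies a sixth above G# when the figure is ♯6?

E#

Counting 5 letter steps above G# lands on E; in B major, that letter is E.
The #6 figure raises it a semitone, giving E#.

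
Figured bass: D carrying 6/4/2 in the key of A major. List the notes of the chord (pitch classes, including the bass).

A second above D in this key is E.
A fourth above D in this key is G#.
A sixth above D in this key is B.
Together with the bass D, this spells E dominant seventh in third inversion.

D, E, G#, B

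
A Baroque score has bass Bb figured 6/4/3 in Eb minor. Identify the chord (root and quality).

Eb minor seventh

The figures 6/4/3 indicate a seventh chord in second inversion.
In second inversion the root lies a fourth above the bass: a fourth above Bb in Eb minor is Eb.
The chord tones are Bb, Db, Eb, Gb, giving Eb minor seventh.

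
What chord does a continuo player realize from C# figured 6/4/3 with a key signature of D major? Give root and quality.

The figures 6/4/3 indicate a seventh chord in second inversion.
In second inversion the root lies a fourth above the bass: a fourth above C# in D major is F#.
The chord tones are C#, E, F#, A, giving F# minor seventh.

F# minor seventh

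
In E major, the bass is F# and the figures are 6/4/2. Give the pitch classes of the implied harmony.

F#, G#, B, D#

A second above F# in this key is G#.
A fourth above F# in this key is B.
A sixth above F# in this key is D#.
Together with the bass F#, this spells G# minor seventh in third inversion.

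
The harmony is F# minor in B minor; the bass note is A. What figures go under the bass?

A is the third of F# minor, so the chord is in first inversion.
A triad in first inversion is figured 6/3, conventionally abbreviated 6.

6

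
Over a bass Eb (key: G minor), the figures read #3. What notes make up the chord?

Eb, G#, Bb

The written figures #3 are shorthand for 5/3: the 5 is implied.
A third above Eb in this key is G, raised to G# by the sharp.
A fifth above Eb in this key is Bb.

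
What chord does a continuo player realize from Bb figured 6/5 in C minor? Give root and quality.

The figures 6/5 indicate a seventh chord in first inversion.
In first inversion the root lies a sixth above the bass: a sixth above Bb in C minor is G.
The chord tones are Bb, D, F, G, giving G minor seventh.

G minor seventh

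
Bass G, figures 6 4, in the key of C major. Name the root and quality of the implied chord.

C major

The figures 6 4 indicate a triad in second inversion.
In second inversion the root lies a fourth above the bass: a fourth above G in C major is C.
The chord tones are G, C, E, giving C major.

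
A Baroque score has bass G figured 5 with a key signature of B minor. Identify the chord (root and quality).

The figures 5 indicate a triad in root position.
In root position the bass is the root, so the root is G.
The chord tones are G, B, D, giving G major.

G major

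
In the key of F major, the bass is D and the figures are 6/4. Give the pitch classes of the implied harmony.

A fourth above D in this key is G.
A sixth above D in this key is Bb.
Together with the bass D, this spells G minor in second inversion.

D, G, Bb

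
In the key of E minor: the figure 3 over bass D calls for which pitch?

Counting 2 letter steps above D lands on F; in E minor, that letter is F#.

F#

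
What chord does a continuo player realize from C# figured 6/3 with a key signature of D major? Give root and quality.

A major

The figures 6/3 indicate a triad in first inversion.
In first inversion the root lies a sixth above the bass: a sixth above C# in D major is A.
The chord tones are C#, E, A, giving A major.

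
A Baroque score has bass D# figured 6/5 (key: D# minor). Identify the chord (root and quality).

The figures 6/5 indicate a seventh chord in first inversion.
In first inversion the root lies a sixth above the bass: a sixth above D# in D# minor is B.
The chord tones are D#, F#, A#, B, giving B major seventh.

B major seventh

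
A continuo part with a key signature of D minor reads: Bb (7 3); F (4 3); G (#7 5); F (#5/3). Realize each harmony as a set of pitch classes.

Bb (7/5/3): Bb, D, F, A.
F (6/4/3): F, A, Bb, D.
G (#7/5/3): G, Bb, D, F#.
F (#5/3): F, A, C#.

Bb, D, F, A | F, A, Bb, D | G, Bb, D, F# | F, A, C#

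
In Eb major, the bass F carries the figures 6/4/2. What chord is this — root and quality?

G minor seventh

The figures 6/4/2 indicate a seventh chord in third inversion.
In third inversion the root lies a second above the bass: a second above F in Eb major is G.
The chord tones are F, G, Bb, D, giving G minor seventh.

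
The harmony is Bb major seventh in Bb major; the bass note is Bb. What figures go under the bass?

7

Bb is the root of Bb major seventh, so the chord is in root position.
A seventh chord in root position is figured 7/5/3, conventionally abbreviated 7.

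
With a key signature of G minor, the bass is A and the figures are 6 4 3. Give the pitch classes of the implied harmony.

A, C, D, F

A third above A in this key is C.
A fourth above A in this key is D.
A sixth above A in this key is F.
Together with the bass A, this spells D minor seventh in second inversion.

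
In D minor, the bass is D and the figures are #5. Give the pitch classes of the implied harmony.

D, F, A#

The written figures #5 are shorthand for 5/3: the 3 is implied.
A third above D in this key is F.
A fifth above D in this key is A, raised to A# by the sharp.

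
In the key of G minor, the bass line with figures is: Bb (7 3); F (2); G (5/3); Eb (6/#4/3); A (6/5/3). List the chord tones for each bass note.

Bb (7/5/3): Bb, D, F, A.
F (6/4/2): F, G, Bb, D.
G (5/3): G, Bb, D.
Eb (6/#4/3): Eb, G, A#, C.
A (6/5/3): A, C, Eb, F.

Bb, D, F, A | F, G, Bb, D | G, Bb, D | Eb, G, A#, C | A, C, Eb, F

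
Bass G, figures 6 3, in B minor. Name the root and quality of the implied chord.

E minor

The figures 6 3 indicate a triad in first inversion.
In first inversion the root lies a sixth above the bass: a sixth above G in B minor is E.
The chord tones are G, B, E, giving E minor.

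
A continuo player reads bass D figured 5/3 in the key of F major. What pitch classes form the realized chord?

D, F, A

A third above D in this key is F.
A fifth above D in this key is A.
Together with the bass D, this spells D minor in root position.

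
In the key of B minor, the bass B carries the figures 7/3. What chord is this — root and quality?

The figures 7/3 indicate a seventh chord in root position.
In root position the bass is the root, so the root is B.
The chord tones are B, D, F#, A, giving B minor seventh.

B minor seventh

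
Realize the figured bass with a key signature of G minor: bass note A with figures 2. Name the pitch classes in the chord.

The written figures 2 are shorthand for 6/4/2: the 6/4 are implied.
A second above A in this key is Bb.
A fourth above A in this key is D.
A sixth above A in this key is F.
Together with the bass A, this spells Bb major seventh in third inversion.

A, Bb, D, F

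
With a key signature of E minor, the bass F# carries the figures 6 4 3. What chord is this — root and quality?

The figures 6 4 3 indicate a seventh chord in second inversion.
In second inversion the root lies a fourth above the bass: a fourth above F# in E minor is B.
The chord tones are F#, A, B, D, giving B minor seventh.

B minor seventh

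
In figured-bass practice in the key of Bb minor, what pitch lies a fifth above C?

Gb

Counting 4 letter steps above C lands on G; in Bb minor, that letter is Gb.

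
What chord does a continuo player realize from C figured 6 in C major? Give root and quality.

A minor

The figures 6 indicate a triad in first inversion.
In first inversion the root lies a sixth above the bass: a sixth above C in C major is A.
The chord tones are C, E, A, giving A minor.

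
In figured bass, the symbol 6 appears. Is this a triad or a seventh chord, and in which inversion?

triad, first inversion

6 is shorthand for 6/3.
Intervals of 6/3 above the bass form a triad; the bass is the third, so this is first inversion.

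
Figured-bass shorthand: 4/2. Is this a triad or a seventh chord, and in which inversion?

4/2 is shorthand for 6/4/2.
Intervals of 6/4/2 above the bass form a seventh chord; the bass is the seventh, so this is third inversion.

seventh chord, third inversion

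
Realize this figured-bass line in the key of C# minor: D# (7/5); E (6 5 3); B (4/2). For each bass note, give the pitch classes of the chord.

D#, F#, A, C# | E, G#, B, C# | B, C#, E, G#

D# (7/5/3): D#, F#, A, C#.
E (6/5/3): E, G#, B, C#.
B (6/4/2): B, C#, E, G#.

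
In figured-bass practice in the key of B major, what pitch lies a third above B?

D#

Counting 2 letter steps above B lands on D; in B major, that letter is D#.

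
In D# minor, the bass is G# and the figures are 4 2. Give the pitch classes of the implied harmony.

The written figures 4 2 are shorthand for 6/4/2: the 6 is implied.
A second above G# in this key is A#.
A fourth above G# in this key is C#.
A sixth above G# in this key is E#.
Together with the bass G#, this spells A# minor seventh in third inversion.

G#, A#, C#, E#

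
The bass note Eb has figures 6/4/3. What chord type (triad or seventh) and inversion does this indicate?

Intervals of 6/4/3 above the bass form a seventh chord; the bass is the fifth, so this is second inversion.

seventh chord, second inversion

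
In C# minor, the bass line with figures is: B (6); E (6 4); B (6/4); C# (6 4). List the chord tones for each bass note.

B (6/3): B, D#, G#.
E (6/4): E, A, C#.
B (6/4): B, E, G#.
C# (6/4): C#, F#, A.

B, D#, G# | E, A, C# | B, E, G# | C#, F#, A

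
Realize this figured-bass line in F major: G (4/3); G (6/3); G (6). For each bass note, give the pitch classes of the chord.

G (6/4/3): G, Bb, C, E.
G (6/3): G, Bb, E.
G (6/3): G, Bb, E.

G, Bb, C, E | G, Bb, E | G, Bb, E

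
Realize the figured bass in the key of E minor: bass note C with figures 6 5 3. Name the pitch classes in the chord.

A third above C in this key is E.
A fifth above C in this key is G.
A sixth above C in this key is A.
Together with the bass C, this spells A minor seventh in first inversion.

C, E, G, A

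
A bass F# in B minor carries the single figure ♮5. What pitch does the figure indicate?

Counting 4 letter steps above F# lands on C; in B minor, that letter is C#.
The ♮5 figure makes it natural, giving C.

C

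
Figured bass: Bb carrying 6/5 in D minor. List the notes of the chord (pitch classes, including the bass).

The written figures 6/5 are shorthand for 6/5/3: the 3 is implied.
A third above Bb in this key is D.
A fifth above Bb in this key is F.
A sixth above Bb in this key is G.
Together with the bass Bb, this spells G minor seventh in first inversion.

Bb, D, F, G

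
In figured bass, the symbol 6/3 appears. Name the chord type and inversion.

triad, first inversion

Intervals of 6/3 above the bass form a triad; the bass is the third, so this is first inversion.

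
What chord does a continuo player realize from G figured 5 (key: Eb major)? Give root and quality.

The figures 5 indicate a triad in root position.
In root position the bass is the root, so the root is G.
The chord tones are G, Bb, D, giving G minor.

G minor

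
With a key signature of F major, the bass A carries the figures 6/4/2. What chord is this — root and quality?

Bb major seventh

The figures 6/4/2 indicate a seventh chord in third inversion.
In third inversion the root lies a second above the bass: a second above A in F major is Bb.
The chord tones are A, Bb, D, F, giving Bb major seventh.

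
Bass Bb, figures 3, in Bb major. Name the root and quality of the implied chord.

The figures 3 indicate a triad in root position.
In root position the bass is the root, so the root is Bb.
The chord tones are Bb, D, F, giving Bb major.

Bb major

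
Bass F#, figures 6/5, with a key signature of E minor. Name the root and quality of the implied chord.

D dominant seventh

The figures 6/5 indicate a seventh chord in first inversion.
In first inversion the root lies a sixth above the bass: a sixth above F# in E minor is D.
The chord tones are F#, A, C, D, giving D dominant seventh.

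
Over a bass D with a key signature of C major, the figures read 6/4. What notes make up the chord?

A fourth above D in this key is G.
A sixth above D in this key is B.
Together with the bass D, this spells G major in second inversion.

D, G, B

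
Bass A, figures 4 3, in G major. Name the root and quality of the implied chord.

The figures 4 3 indicate a seventh chord in second inversion.
In second inversion the root lies a fourth above the bass: a fourth above A in G major is D.
The chord tones are A, C, D, F#, giving D dominant seventh.

D dominant seventh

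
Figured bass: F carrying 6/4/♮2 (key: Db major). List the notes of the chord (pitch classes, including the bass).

A second above F in this key is Gb, made natural (G) by the ♮ figure.
A fourth above F in this key is Bb.
A sixth above F in this key is Db.
Together with the bass F, this spells G half-diminished seventh in third inversion.

F, G, Bb, Db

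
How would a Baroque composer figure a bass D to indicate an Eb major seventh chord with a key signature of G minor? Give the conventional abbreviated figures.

4/2

D is the seventh of Eb major seventh, so the chord is in third inversion.
A seventh chord in third inversion is figured 6/4/2, conventionally abbreviated 4/2.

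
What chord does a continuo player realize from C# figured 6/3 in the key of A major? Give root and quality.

A major

The figures 6/3 indicate a triad in first inversion.
In first inversion the root lies a sixth above the bass: a sixth above C# in A major is A.
The chord tones are C#, E, A, giving A major.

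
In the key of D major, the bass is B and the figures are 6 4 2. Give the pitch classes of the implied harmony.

A second above B in this key is C#.
A fourth above B in this key is E.
A sixth above B in this key is G.
Together with the bass B, this spells C# half-diminished seventh in third inversion.

B, C#, E, G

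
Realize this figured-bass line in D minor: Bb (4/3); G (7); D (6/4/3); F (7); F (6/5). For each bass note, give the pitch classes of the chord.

Bb (6/4/3): Bb, D, E, G.
G (7/5/3): G, Bb, D, F.
D (6/4/3): D, F, G, Bb.
F (7/5/3): F, A, C, E.
F (6/5/3): F, A, C, D.

Bb, D, E, G | G, Bb, D, F | D, F, G, Bb | F, A, C, E | F, A, C, D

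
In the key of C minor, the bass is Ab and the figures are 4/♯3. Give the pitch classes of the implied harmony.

The written figures 4/♯3 are shorthand for 6/4/3: the 6 is implied.
A third above Ab in this key is C, raised to C# by the sharp.
A fourth above Ab in this key is D.
A sixth above Ab in this key is F.

Ab, C#, D, F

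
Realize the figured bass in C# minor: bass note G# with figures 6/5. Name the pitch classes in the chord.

The written figures 6/5 are shorthand for 6/5/3: the 3 is implied.
A third above G# in this key is B.
A fifth above G# in this key is D#.
A sixth above G# in this key is E.
Together with the bass G#, this spells E major seventh in first inversion.

G#, B, D#, E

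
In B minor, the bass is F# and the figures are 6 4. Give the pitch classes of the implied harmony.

A fourth above F# in this key is B.
A sixth above F# in this key is D.
Together with the bass F#, this spells B minor in second inversion.

F#, B, D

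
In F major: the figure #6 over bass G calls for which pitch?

E#

Counting 5 letter steps above G lands on E; in F major, that letter is E.
The #6 figure raises it a semitone, giving E#.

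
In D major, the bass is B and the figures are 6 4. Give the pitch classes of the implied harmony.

A fourth above B in this key is E.
A sixth above B in this key is G.
Together with the bass B, this spells E minor in second inversion.

B, E, G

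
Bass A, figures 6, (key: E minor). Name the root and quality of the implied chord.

F# diminished

The figures 6 indicate a triad in first inversion.
In first inversion the root lies a sixth above the bass: a sixth above A in E minor is F#.
The chord tones are A, C, F#, giving F# diminished.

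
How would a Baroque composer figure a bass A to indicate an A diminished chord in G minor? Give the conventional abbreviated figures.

A is the root of A diminished, so the chord is in root position.
A triad in root position is figured 5/3, conventionally abbreviated (no figures — root-position triad).

no figures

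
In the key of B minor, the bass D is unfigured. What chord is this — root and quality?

An unfigured bass indicates a triad in root position.
In root position the bass is the root, so the root is D.
The chord tones are D, F#, A, giving D major.

D major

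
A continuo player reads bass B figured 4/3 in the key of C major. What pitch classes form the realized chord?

B, D, E, G

The written figures 4/3 are shorthand for 6/4/3: the 6 is implied.
A third above B in this key is D.
A fourth above B in this key is E.
A sixth above B in this key is G.
Together with the bass B, this spells E minor seventh in second inversion.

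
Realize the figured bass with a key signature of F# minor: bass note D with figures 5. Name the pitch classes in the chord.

The written figures 5 are shorthand for 5/3: the 3 is implied.
A third above D in this key is F#.
A fifth above D in this key is A.
Together with the bass D, this spells D major in root position.

D, F#, A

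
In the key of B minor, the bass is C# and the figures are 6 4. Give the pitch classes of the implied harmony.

C#, F#, A

A fourth above C# in this key is F#.
A sixth above C# in this key is A.
Together with the bass C#, this spells F# minor in second inversion.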